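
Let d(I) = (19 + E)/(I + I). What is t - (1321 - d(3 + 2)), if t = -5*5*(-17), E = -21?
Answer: -4481/5 ≈ -896.20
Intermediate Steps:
d(I) = -1/I (d(I) = (19 - 21)/(I + I) = -2*1/(2*I) = -1/I)
t = 425 (t = -25*(-17) = 425)
t - (1321 - d(3 + 2)) = 425 - (1321 - (-1)/(3 + 2)) = 425 - (1321 - (-1)/5) = 425 - (1321 - 1*(-1/5)) = 425 - (1321 + 1/5) = 425 - 1*6606/5 = 425 - 6606/5 = -4481/5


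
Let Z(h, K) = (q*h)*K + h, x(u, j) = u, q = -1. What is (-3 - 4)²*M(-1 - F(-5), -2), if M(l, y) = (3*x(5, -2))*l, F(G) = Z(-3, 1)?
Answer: -735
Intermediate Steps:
Z(h, K) = h - K*h (Z(h, K) = (-h)*K + h = -K*h + h = h - K*h)
F(G) = 0 (F(G) = -3*(1 - 1*1) = -3*(1 - 1) = -3*0 = 0)
M(l, y) = 15*l (M(l, y) = (3*5)*l = 15*l)
(-3 - 4)²*M(-1 - F(-5), -2) = (-3 - 4)²*(15*(-1 - 1*0)) = (-7)²*(15*(-1 + 0)) = 49*(15*(-1)) = 49*(-15) = -735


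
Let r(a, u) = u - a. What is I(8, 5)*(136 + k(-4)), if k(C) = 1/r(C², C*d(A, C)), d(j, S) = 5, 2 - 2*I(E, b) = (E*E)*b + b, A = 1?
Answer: -1581085/72 ≈ -21960.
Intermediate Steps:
I(E, b) = 1 - b/2 - b*E²/2 (I(E, b) = 1 - ((E*E)*b + b)/2 = 1 - (E²*b + b)/2 = 1 - (b*E² + b)/2 = 1 - (b + b*E²)/2 = 1 + (-b/2 - b*E²/2) = 1 - b/2 - b*E²/2)
k(C) = 1/(-C² + 5*C) (k(C) = 1/(C*5 - C²) = 1/(5*C - C²) = 1/(-C² + 5*C))
I(8, 5)*(136 + k(-4)) = (1 - ½*5 - ½*5*8²)*(136 - 1/(-4*(-5 - 4))) = (1 - 5/2 - ½*5*64)*(136 - 1*(-¼)/(-9)) = (1 - 5/2 - 160)*(136 - 1*(-¼)*(-⅑)) = -323*(136 - 1/36)/2 = -323/2*4895/36 = -1581085/72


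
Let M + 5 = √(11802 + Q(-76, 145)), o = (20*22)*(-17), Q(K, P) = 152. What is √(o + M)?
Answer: √(-7485 + √11954) ≈ 85.882*I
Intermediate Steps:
o = -7480 (o = 440*(-17) = -7480)
M = -5 + √11954 (M = -5 + √(11802 + 152) = -5 + √11954 ≈ 104.33)
√(o + M) = √(-7480 + (-5 + √11954)) = √(-7485 + √11954)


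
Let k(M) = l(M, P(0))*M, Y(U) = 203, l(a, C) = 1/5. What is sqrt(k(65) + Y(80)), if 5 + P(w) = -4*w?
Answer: 6*sqrt(6) ≈ 14.697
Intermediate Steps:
P(w) = -5 - 4*w
l(a, C) = 1/5
k(M) = M/5
sqrt(k(65) + Y(80)) = sqrt((1/5)*65 + 203) = sqrt(13 + 203) = sqrt(216) = 6*sqrt(6)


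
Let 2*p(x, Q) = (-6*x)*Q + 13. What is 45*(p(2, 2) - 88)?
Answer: -8415/2 ≈ -4207.5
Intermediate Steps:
p(x, Q) = 13/2 - 3*Q*x (p(x, Q) = ((-6*x)*Q + 13)/2 = (-6*Q*x + 13)/2 = (13 - 6*Q*x)/2 = 13/2 - 3*Q*x)
45*(p(2, 2) - 88) = 45*((13/2 - 3*2*2) - 88) = 45*((13/2 - 12) - 88) = 45*(-11/2 - 88) = 45*(-187/2) = -8415/2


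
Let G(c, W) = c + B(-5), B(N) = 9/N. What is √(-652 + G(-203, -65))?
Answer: 6*I*√595/5 ≈ 29.271*I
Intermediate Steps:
G(c, W) = -9/5 + c (G(c, W) = c + 9/(-5) = c + 9*(-⅕) = c - 9/5 = -9/5 + c)
√(-652 + G(-203, -65)) = √(-652 + (-9/5 - 203)) = √(-652 - 1024/5) = √(-4284/5) = 6*I*√595/5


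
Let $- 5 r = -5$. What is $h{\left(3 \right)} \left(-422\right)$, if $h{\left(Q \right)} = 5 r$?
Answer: $-2110$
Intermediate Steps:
$r = 1$ ($r = \left(- \frac{1}{5}\right) \left(-5\right) = 1$)
$h{\left(Q \right)} = 5$ ($h{\left(Q \right)} = 5 \cdot 1 = 5$)
$h{\left(3 \right)} \left(-422\right) = 5 \left(-422\right) = -2110$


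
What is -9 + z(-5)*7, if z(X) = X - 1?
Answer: -51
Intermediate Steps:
z(X) = -1 + X
-9 + z(-5)*7 = -9 + (-1 - 5)*7 = -9 - 6*7 = -9 - 42 = -51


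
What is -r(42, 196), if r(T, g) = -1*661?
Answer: 661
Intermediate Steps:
r(T, g) = -661
-r(42, 196) = -1*(-661) = 661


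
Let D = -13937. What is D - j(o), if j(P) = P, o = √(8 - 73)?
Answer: -13937 - I*√65 ≈ -13937.0 - 8.0623*I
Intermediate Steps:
o = I*√65 (o = √(-65) = I*√65 ≈ 8.0623*I)
D - j(o) = -13937 - I*√65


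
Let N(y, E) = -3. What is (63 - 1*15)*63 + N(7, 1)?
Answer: 3021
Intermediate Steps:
(63 - 1*15)*63 + N(7, 1) = (63 - 1*15)*63 - 3 = (63 - 15)*63 - 3 = 48*63 - 3 = 3024 - 3 = 3021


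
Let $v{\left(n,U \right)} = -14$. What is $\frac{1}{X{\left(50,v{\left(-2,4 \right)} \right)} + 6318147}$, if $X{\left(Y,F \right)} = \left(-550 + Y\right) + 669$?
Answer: $\frac{1}{6318316} \approx 1.5827 \cdot 10^{-7}$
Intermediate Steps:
$X{\left(Y,F \right)} = 119 + Y$
$\frac{1}{X{\left(50,v{\left(-2,4 \right)} \right)} + 6318147} = \frac{1}{\left(119 + 50\right) + 6318147} = \frac{1}{169 + 6318147} = \frac{1}{6318316}$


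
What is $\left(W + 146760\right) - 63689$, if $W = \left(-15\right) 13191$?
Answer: $-114794$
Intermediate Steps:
$W = -197865$
$\left(W + 146760\right) - 63689 = \left(-197865 + 146760\right) - 63689 = -51105 - 63689 = -114794$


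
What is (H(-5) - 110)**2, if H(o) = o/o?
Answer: 11881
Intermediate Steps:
H(o) = 1
(H(-5) - 110)**2 = (1 - 110)**2 = (-109)**2 = 11881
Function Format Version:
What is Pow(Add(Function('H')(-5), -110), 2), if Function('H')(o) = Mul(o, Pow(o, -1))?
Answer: 11881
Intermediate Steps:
Function('H')(o) = 1
Pow(Add(Function('H')(-5), -110), 2) = Pow(Add(1, -110), 2) = Pow(-109, 2) = 11881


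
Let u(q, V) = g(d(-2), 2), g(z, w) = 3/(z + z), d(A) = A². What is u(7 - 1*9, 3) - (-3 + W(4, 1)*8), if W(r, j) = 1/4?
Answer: 11/8 ≈ 1.3750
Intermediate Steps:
W(r, j) = ¼
g(z, w) = 3/(2*z) (g(z, w) = 3/((2*z)) = 3*(1/(2*z)) = 3/(2*z))
u(q, V) = 3/8 (u(q, V) = 3/(2*((-2)²)) = (3/2)/4 = (3/2)*(¼) = 3/8)
u(7 - 1*9, 3) - (-3 + W(4, 1)*8) = 3/8 - (-3 + (¼)*8) = 3/8 - (-3 + 2) = 3/8 - 1*(-1) = 3/8 + 1 = 11/8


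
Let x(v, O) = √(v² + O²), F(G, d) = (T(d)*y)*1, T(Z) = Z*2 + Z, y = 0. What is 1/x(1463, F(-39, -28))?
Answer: 1/1463 ≈ 0.00068353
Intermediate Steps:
T(Z) = 3*Z (T(Z) = 2*Z + Z = 3*Z)
F(G, d) = 0 (F(G, d) = ((3*d)*0)*1 = 0*1 = 0)
x(v, O) = √(O² + v²)
1/x(1463, F(-39, -28)) = 1/(√(0² + 1463²)) = 1/(√(0 + 2140369)) = 1/(√2140369) = 1/1463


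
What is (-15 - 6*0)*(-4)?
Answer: 60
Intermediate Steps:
(-15 - 6*0)*(-4) = (-15 + 0)*(-4) = -15*(-4) = 60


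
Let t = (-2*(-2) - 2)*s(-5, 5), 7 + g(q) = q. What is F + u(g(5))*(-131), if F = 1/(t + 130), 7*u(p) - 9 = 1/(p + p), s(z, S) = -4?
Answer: -39953/244 ≈ -163.74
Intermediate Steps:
g(q) = -7 + q
u(p) = 9/7 + 1/(14*p) (u(p) = 9/7 + 1/(7*(p + p)) = 9/7 + 1/(7*((2*p))) = 9/7 + (1/(2*p))/7 = 9/7 + 1/(14*p))
t = -8 (t = (-2*(-2) - 2)*(-4) = (4 - 2)*(-4) = 2*(-4) = -8)
F = 1/122 (F = 1/(-8 + 130) = 1/122 ≈ 0.0081967)
F + u(g(5))*(-131) = 1/122 + ((1 + 18*(-7 + 5))/(14*(-7 + 5)))*(-131) = 1/122 + ((1/14)*(1 + 18*(-2))/(-2))*(-131) = 1/122 + ((1/14)*(-½)*(1 - 36))*(-131) = 1/122 + ((1/14)*(-½)*(-35))*(-131) = 1/122 + (5/4)*(-131) = 1/122 - 655/4 = -39953/244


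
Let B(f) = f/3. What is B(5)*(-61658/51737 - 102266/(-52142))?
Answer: 1729970505/1348835327 ≈ 1.2826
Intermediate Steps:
B(f) = f/3 (B(f) = f*(1/3) = f/3)
B(5)*(-61658/51737 - 102266/(-52142)) = ((1/3)*5)*(-61658/51737 - 102266/(-52142)) = 5*(-61658*1/51737 - 102266*(-1/52142))/3 = 5*(-61658/51737 + 51133/26071)/3 = (5/3)*(1037982303/1348835327) = 1729970505/1348835327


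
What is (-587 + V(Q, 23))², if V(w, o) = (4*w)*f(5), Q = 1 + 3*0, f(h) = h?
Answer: 321489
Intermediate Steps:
Q = 1 (Q = 1 + 0 = 1)
V(w, o) = 20*w (V(w, o) = (4*w)*5 = 20*w)
(-587 + V(Q, 23))² = (-587 + 20*1)² = (-587 + 20)² = (-567)² = 321489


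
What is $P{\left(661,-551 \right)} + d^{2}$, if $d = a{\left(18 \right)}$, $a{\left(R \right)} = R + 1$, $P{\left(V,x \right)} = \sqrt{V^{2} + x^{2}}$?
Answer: $361 + \sqrt{740522} \approx 1221.5$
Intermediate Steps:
$a{\left(R \right)} = 1 + R$
$d = 19$ ($d = 1 + 18 = 19$)
$P{\left(661,-551 \right)} + d^{2} = \sqrt{661^{2} + \left(-551\right)^{2}} + 19^{2} = \sqrt{436921 + 303601} + 361 = \sqrt{740522} + 361 = 361 + \sqrt{740522}$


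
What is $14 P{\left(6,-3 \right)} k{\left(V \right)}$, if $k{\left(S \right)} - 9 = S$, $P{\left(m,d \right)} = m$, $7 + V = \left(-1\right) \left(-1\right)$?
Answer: $252$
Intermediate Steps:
$V = -6$ ($V = -7 - -1 = -7 + 1 = -6$)
$k{\left(S \right)} = 9 + S$
$14 P{\left(6,-3 \right)} k{\left(V \right)} = 14 \cdot 6 \left(9 - 6\right) = 84 \cdot 3 = 252$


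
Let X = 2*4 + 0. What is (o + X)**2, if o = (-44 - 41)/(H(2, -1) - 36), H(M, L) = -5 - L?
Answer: 6561/64 ≈ 102.52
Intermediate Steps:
X = 8 (X = 8 + 0 = 8)
o = 17/8 (o = (-44 - 41)/((-5 - 1*(-1)) - 36) = -85/((-5 + 1) - 36) = -85/(-4 - 36) = -85/(-40) = -85*(-1/40) = 17/8 ≈ 2.1250)
(o + X)**2 = (17/8 + 8)**2 = (81/8)**2 = 6561/64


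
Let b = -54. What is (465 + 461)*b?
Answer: -50004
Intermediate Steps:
(465 + 461)*b = (465 + 461)*(-54) = 926*(-54) = -50004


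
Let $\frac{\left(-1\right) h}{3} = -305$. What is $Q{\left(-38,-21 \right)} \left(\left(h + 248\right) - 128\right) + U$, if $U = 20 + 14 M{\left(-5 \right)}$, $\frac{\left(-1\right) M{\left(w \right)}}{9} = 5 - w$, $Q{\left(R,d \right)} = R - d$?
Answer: $-18835$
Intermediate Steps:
$h = 915$ ($h = \left(-3\right) \left(-305\right) = 915$)
$M{\left(w \right)} = -45 + 9 w$ ($M{\left(w \right)} = - 9 \left(5 - w\right) = -45 + 9 w$)
$U = -1240$ ($U = 20 + 14 \left(-45 + 9 \left(-5\right)\right) = 20 + 14 \left(-45 - 45\right) = 20 + 14 \left(-90\right) = 20 - 1260 = -1240$)
$Q{\left(-38,-21 \right)} \left(\left(h + 248\right) - 128\right) + U = \left(-38 - -21\right) \left(\left(915 + 248\right) - 128\right) - 1240 = \left(-38 + 21\right) \left(1163 - 128\right) - 1240 = \left(-17\right) 1035 - 1240 = -17595 - 1240 = -18835$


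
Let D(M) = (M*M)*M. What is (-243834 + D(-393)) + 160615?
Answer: -60781676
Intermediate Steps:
D(M) = M³ (D(M) = M²*M = M³)
(-243834 + D(-393)) + 160615 = (-243834 + (-393)³) + 160615 = (-243834 - 60698457) + 160615 = -60942291 + 160615 = -60781676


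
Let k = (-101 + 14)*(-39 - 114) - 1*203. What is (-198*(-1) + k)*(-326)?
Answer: -4337756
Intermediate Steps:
k = 13108 (k = -87*(-153) - 203 = 13311 - 203 = 13108)
(-198*(-1) + k)*(-326) = (-198*(-1) + 13108)*(-326) = (-33*(-6) + 13108)*(-326) = (198 + 13108)*(-326) = 13306*(-326) = -4337756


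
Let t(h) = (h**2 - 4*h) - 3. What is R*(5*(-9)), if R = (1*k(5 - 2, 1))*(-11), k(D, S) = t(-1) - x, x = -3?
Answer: 2475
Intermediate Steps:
t(h) = -3 + h**2 - 4*h
k(D, S) = 5 (k(D, S) = (-3 + (-1)**2 - 4*(-1)) - 1*(-3) = (-3 + 1 + 4) + 3 = 2 + 3 = 5)
R = -55 (R = (1*5)*(-11) = 5*(-11) = -55)
R*(5*(-9)) = -275*(-9) = -55*(-45) = 2475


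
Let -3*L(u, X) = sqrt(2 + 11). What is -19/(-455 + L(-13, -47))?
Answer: 5985/143324 - 57*sqrt(13)/1863212 ≈ 0.041648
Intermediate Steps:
L(u, X) = -sqrt(13)/3 (L(u, X) = -sqrt(2 + 11)/3 = -sqrt(13)/3)
-19/(-455 + L(-13, -47)) = -19/(-455 - sqrt(13)/3)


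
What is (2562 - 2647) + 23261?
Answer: 23176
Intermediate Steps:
(2562 - 2647) + 23261 = -85 + 23261 = 23176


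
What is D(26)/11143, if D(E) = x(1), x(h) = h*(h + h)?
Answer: 2/11143 ≈ 0.00017948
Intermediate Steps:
x(h) = 2*h² (x(h) = h*(2*h) = 2*h²)
D(E) = 2 (D(E) = 2*1² = 2*1 = 2)
D(26)/11143 = 2/11143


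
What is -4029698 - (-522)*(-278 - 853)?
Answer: -4620080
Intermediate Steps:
-4029698 - (-522)*(-278 - 853) = -4029698 - (-522)*(-1131) = -4029698 - 1*590382 = -4029698 - 590382 = -4620080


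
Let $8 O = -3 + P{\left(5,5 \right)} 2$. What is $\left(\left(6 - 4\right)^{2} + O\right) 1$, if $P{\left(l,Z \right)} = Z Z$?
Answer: $\frac{79}{8} \approx 9.875$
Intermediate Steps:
$P{\left(l,Z \right)} = Z^{2}$
$O = \frac{47}{8}$ ($O = \frac{-3 + 5^{2} \cdot 2}{8} = \frac{-3 + 25 \cdot 2}{8} = \frac{-3 + 50}{8} = \frac{1}{8} \cdot 47 = \frac{47}{8} \approx 5.875$)
$\left(\left(6 - 4\right)^{2} + O\right) 1 = \left(\left(6 - 4\right)^{2} + \frac{47}{8}\right) 1 = \left(2^{2} + \frac{47}{8}\right) 1 = \left(4 + \frac{47}{8}\right) 1 = \frac{79}{8} \cdot 1 = \frac{79}{8}$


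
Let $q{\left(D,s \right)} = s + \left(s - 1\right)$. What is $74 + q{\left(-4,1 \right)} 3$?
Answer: $77$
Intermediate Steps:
$q{\left(D,s \right)} = -1 + 2 s$ ($q{\left(D,s \right)} = s + \left(-1 + s\right) = -1 + 2 s$)
$74 + q{\left(-4,1 \right)} 3 = 74 + \left(-1 + 2 \cdot 1\right) 3 = 74 + \left(-1 + 2\right) 3 = 74 + 1 \cdot 3 = 74 + 3 = 77$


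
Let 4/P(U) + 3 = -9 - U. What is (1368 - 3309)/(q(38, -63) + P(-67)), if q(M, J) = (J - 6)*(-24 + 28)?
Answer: 106755/15176 ≈ 7.0345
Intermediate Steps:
q(M, J) = -24 + 4*J (q(M, J) = (-6 + J)*4 = -24 + 4*J)
P(U) = 4/(-12 - U) (P(U) = 4/(-3 + (-9 - U)) = 4/(-12 - U))
(1368 - 3309)/(q(38, -63) + P(-67)) = (1368 - 3309)/((-24 + 4*(-63)) - 4/(12 - 67)) = -1941/((-24 - 252) - 4/(-55)) = -1941/(-276 - 4*(-1/55)) = -1941/(-276 + 4/55) = -1941/(-15176/55) = -1941*(-55/15176) = 106755/15176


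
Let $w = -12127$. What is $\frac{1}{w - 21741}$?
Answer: $- \frac{1}{33868} \approx -2.9526 \cdot 10^{-5}$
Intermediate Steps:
$\frac{1}{w - 21741} = \frac{1}{-12127 - 21741} = \frac{1}{-33868} = - \frac{1}{33868}$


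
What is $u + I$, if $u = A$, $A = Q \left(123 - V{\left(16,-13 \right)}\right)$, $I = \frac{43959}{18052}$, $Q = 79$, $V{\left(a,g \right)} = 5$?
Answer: $\frac{168324703}{18052} \approx 9324.4$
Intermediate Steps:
$I = \frac{43959}{18052}$ ($I = 43959 \cdot \frac{1}{18052} = \frac{43959}{18052} \approx 2.4351$)
$A = 9322$ ($A = 79 \left(123 - 5\right) = 79 \cdot 118 = 9322$)
$u = 9322$
$u + I = 9322 + \frac{43959}{18052} = \frac{168324703}{18052}$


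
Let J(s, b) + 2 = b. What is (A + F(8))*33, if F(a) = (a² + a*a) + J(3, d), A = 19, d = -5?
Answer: 4620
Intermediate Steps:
J(s, b) = -2 + b
F(a) = -7 + 2*a² (F(a) = (a² + a*a) + (-2 - 5) = (a² + a²) - 7 = 2*a² - 7 = -7 + 2*a²)
(A + F(8))*33 = (19 + (-7 + 2*8²))*33 = (19 + (-7 + 2*64))*33 = (19 + (-7 + 128))*33 = (19 + 121)*33 = 140*33 = 4620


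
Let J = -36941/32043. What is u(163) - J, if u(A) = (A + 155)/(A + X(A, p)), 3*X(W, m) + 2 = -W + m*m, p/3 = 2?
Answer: 2437099/640860 ≈ 3.8029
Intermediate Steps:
p = 6 (p = 3*2 = 6)
X(W, m) = -2/3 - W/3 + m**2/3 (X(W, m) = -2/3 + (-W + m*m)/3 = -2/3 + (-W + m**2)/3 = -2/3 + (m**2 - W)/3 = -2/3 + (-W/3 + m**2/3) = -2/3 - W/3 + m**2/3)
u(A) = (155 + A)/(34/3 + 2*A/3) (u(A) = (A + 155)/(A + (-2/3 - A/3 + (1/3)*6**2)) = (155 + A)/(A + (-2/3 - A/3 + (1/3)*36)) = (155 + A)/(A + (-2/3 - A/3 + 12)) = (155 + A)/(A + (34/3 - A/3)) = (155 + A)/(34/3 + 2*A/3))
J = -36941/32043 (J = -36941*1/32043 = -36941/32043 ≈ -1.1529)
u(163) - J = 3*(155 + 163)/(2*(17 + 163)) - 1*(-36941/32043) = (3/2)*318/180 + 36941/32043 = (3/2)*(1/180)*318 + 36941/32043 = 53/20 + 36941/32043 = 2437099/640860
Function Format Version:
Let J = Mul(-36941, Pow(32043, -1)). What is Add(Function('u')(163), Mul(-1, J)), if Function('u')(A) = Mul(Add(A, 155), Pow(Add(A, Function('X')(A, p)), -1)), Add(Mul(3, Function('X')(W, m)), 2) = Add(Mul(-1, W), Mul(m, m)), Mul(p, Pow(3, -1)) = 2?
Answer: Rational(2437099, 640860) ≈ 3.8029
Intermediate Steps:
p = 6 (p = Mul(3, 2) = 6)
Function('X')(W, m) = Add(Rational(-2, 3), Mul(Rational(-1, 3), W), Mul(Rational(1, 3), Pow(m, 2))) (Function('X')(W, m) = Add(Rational(-2, 3), Mul(Rational(1, 3), Add(Mul(-1, W), Mul(m, m)))) = Add(Rational(-2, 3), Mul(Rational(1, 3), Add(Mul(-1, W), Pow(m, 2)))) = Add(Rational(-2, 3), Mul(Rational(1, 3), Add(Pow(m, 2), Mul(-1, W)))) = Add(Rational(-2, 3), Add(Mul(Rational(-1, 3), W), Mul(Rational(1, 3), Pow(m, 2)))) = Add(Rational(-2, 3), Mul(Rational(-1, 3), W), Mul(Rational(1, 3), Pow(m, 2))))
Function('u')(A) = Mul(Pow(Add(Rational(34, 3), Mul(Rational(2, 3), A)), -1), Add(155, A)) (Function('u')(A) = Mul(Add(A, 155), Pow(Add(A, Add(Rational(-2, 3), Mul(Rational(-1, 3), A), Mul(Rational(1, 3), Pow(6, 2)))), -1)) = Mul(Add(155, A), Pow(Add(A, Add(Rational(-2, 3), Mul(Rational(-1, 3), A), Mul(Rational(1, 3), 36))), -1)) = Mul(Add(155, A), Pow(Add(A, Add(Rational(-2, 3), Mul(Rational(-1, 3), A), 12)), -1)) = Mul(Add(155, A), Pow(Add(A, Add(Rational(34, 3), Mul(Rational(-1, 3), A))), -1)) = Mul(Add(155, A), Pow(Add(Rational(34, 3), Mul(Rational(2, 3), A)), -1)) = Mul(Pow(Add(Rational(34, 3), Mul(Rational(2, 3), A)), -1), Add(155, A)))
J = Rational(-36941, 32043) (J = Mul(-36941, Rational(1, 32043)) = Rational(-36941, 32043) ≈ -1.1529)
Add(Function('u')(163), Mul(-1, J)) = Add(Mul(Rational(3, 2), Pow(Add(17, 163), -1), Add(155, 163)), Mul(-1, Rational(-36941, 32043))) = Add(Mul(Rational(3, 2), Pow(180, -1), 318), Rational(36941, 32043)) = Add(Mul(Rational(3, 2), Rational(1, 180), 318), Rational(36941, 32043)) = Add(Rational(53, 20), Rational(36941, 32043)) = Rational(2437099, 640860)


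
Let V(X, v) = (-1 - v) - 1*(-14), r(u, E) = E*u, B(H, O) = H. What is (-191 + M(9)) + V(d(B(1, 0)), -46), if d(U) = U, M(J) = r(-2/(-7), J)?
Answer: -906/7 ≈ -129.43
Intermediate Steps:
M(J) = 2*J/7 (M(J) = J*(-2/(-7)) = J*(-2*(-⅐)) = J*(2/7) = 2*J/7)
V(X, v) = 13 - v (V(X, v) = (-1 - v) + 14 = 13 - v)
(-191 + M(9)) + V(d(B(1, 0)), -46) = (-191 + (2/7)*9) + (13 - 1*(-46)) = (-191 + 18/7) + (13 + 46) = -1319/7 + 59 = -906/7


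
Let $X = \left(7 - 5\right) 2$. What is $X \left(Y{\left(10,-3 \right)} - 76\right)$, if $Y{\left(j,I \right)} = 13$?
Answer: $-252$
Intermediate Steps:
$X = 4$ ($X = 2 \cdot 2 = 4$)
$X \left(Y{\left(10,-3 \right)} - 76\right) = 4 \left(13 - 76\right) = 4 \left(-63\right) = -252$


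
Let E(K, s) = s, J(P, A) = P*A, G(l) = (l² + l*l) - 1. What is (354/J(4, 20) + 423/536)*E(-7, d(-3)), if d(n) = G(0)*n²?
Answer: -62883/1340 ≈ -46.928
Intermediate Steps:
G(l) = -1 + 2*l² (G(l) = (l² + l²) - 1 = 2*l² - 1 = -1 + 2*l²)
J(P, A) = A*P
d(n) = -n² (d(n) = (-1 + 2*0²)*n² = (-1 + 2*0)*n² = (-1 + 0)*n² = -n²)
(354/J(4, 20) + 423/536)*E(-7, d(-3)) = (354/((20*4)) + 423/536)*(-1*(-3)²) = (354/80 + 423*(1/536))*(-1*9) = (354*(1/80) + 423/536)*(-9) = (177/40 + 423/536)*(-9) = (6987/1340)*(-9) = -62883/1340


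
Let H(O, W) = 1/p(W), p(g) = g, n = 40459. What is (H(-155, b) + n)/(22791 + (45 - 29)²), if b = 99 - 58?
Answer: 1658820/944927 ≈ 1.7555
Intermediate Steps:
b = 41
H(O, W) = 1/W
(H(-155, b) + n)/(22791 + (45 - 29)²) = (1/41 + 40459)/(22791 + (45 - 29)²) = (1/41 + 40459)/(22791 + 16²) = 1658820/(41*(22791 + 256)) = (1658820/41)/23047 = (1658820/41)*(1/23047) = 1658820/944927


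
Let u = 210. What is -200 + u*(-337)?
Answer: -70970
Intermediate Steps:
-200 + u*(-337) = -200 + 210*(-337) = -200 - 70770 = -70970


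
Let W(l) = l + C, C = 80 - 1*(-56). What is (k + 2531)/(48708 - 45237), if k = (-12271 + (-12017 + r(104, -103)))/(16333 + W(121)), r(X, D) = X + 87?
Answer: 41965193/57583890 ≈ 0.72877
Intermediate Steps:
r(X, D) = 87 + X
C = 136 (C = 80 + 56 = 136)
W(l) = 136 + l (W(l) = l + 136 = 136 + l)
k = -24097/16590 (k = (-12271 + (-12017 + (87 + 104)))/(16333 + (136 + 121)) = (-12271 + (-12017 + 191))/(16333 + 257) = (-12271 - 11826)/16590 = -24097*1/16590 = -24097/16590 ≈ -1.4525)
(k + 2531)/(48708 - 45237) = (-24097/16590 + 2531)/(48708 - 45237) = (41965193/16590)/3471 = (41965193/16590)*(1/3471) = 41965193/57583890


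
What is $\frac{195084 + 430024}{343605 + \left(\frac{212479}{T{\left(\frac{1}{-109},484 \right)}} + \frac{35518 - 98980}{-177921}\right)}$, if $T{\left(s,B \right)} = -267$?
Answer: $\frac{549920322314}{301576593295} \approx 1.8235$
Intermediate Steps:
$\frac{195084 + 430024}{343605 + \left(\frac{212479}{T{\left(\frac{1}{-109},484 \right)}} + \frac{35518 - 98980}{-177921}\right)} = \frac{195084 + 430024}{343605 + \left(\frac{212479}{-267} + \frac{35518 - 98980}{-177921}\right)} = \frac{625108}{343605 + \left(212479 \left(- \frac{1}{267}\right) - - \frac{21154}{59307}\right)} = \frac{625108}{343605 + \left(- \frac{212479}{267} + \frac{21154}{59307}\right)} = \frac{625108}{343605 - \frac{1399538215}{1759441}} = \frac{625108}{\frac{603153186590}{1759441}} = 625108 \cdot \frac{1759441}{603153186590} = \frac{549920322314}{301576593295}$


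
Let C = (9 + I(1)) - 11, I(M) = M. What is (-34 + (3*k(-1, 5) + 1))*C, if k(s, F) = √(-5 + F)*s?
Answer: 33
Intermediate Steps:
k(s, F) = s*√(-5 + F)
C = -1 (C = (9 + 1) - 11 = 10 - 11 = -1)
(-34 + (3*k(-1, 5) + 1))*C = (-34 + (3*(-√(-5 + 5)) + 1))*(-1) = (-34 + (3*(-√0) + 1))*(-1) = (-34 + (3*(-1*0) + 1))*(-1) = (-34 + (3*0 + 1))*(-1) = (-34 + (0 + 1))*(-1) = (-34 + 1)*(-1) = -33*(-1) = 33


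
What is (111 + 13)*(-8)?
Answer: -992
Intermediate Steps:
(111 + 13)*(-8) = 124*(-8) = -992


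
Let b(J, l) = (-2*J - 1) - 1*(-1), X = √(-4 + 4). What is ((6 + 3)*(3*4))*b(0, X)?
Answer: 0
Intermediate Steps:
X = 0 (X = √0 = 0)
b(J, l) = -2*J (b(J, l) = (-1 - 2*J) + 1 = -2*J)
((6 + 3)*(3*4))*b(0, X) = ((6 + 3)*(3*4))*(-2*0) = (9*12)*0 = 108*0 = 0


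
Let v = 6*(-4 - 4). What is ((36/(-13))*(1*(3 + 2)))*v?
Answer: 8640/13 ≈ 664.62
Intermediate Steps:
v = -48 (v = 6*(-8) = -48)
((36/(-13))*(1*(3 + 2)))*v = ((36/(-13))*(1*(3 + 2)))*(-48) = ((36*(-1/13))*(1*5))*(-48) = -36/13*5*(-48) = -180/13*(-48) = 8640/13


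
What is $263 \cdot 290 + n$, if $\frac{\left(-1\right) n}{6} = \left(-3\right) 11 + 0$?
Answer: $76468$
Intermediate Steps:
$n = 198$ ($n = - 6 \left(\left(-3\right) 11 + 0\right) = - 6 \left(-33 + 0\right) = \left(-6\right) \left(-33\right) = 198$)
$263 \cdot 290 + n = 263 \cdot 290 + 198 = 76270 + 198 = 76468$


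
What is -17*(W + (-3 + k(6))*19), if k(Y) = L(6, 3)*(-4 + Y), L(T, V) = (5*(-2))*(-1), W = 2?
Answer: -5525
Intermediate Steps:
L(T, V) = 10 (L(T, V) = -10*(-1) = 10)
k(Y) = -40 + 10*Y (k(Y) = 10*(-4 + Y) = -40 + 10*Y)
-17*(W + (-3 + k(6))*19) = -17*(2 + (-3 + (-40 + 10*6))*19) = -17*(2 + (-3 + (-40 + 60))*19) = -17*(2 + (-3 + 20)*19) = -17*(2 + 17*19) = -17*(2 + 323) = -17*325 = -5525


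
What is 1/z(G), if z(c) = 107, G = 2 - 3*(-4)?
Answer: 1/107 ≈ 0.0093458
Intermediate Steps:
G = 14 (G = 2 + 12 = 14)
1/z(G) = 1/107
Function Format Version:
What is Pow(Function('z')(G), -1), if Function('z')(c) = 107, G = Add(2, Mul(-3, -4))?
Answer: Rational(1, 107) ≈ 0.0093458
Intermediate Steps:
G = 14 (G = Add(2, 12) = 14)
Pow(Function('z')(G), -1) = Pow(107, -1) = Rational(1, 107)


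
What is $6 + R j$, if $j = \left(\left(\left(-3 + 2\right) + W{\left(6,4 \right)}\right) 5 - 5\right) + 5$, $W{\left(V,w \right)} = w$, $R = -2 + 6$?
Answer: $66$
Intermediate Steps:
$R = 4$
$j = 15$ ($j = \left(\left(\left(-3 + 2\right) + 4\right) 5 - 5\right) + 5 = \left(\left(-1 + 4\right) 5 - 5\right) + 5 = \left(3 \cdot 5 - 5\right) + 5 = \left(15 - 5\right) + 5 = 10 + 5 = 15$)
$6 + R j = 6 + 4 \cdot 15 = 6 + 60 = 66$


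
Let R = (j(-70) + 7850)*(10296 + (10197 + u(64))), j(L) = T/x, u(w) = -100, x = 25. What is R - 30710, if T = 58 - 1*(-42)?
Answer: 160135912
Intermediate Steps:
T = 100 (T = 58 + 42 = 100)
j(L) = 4 (j(L) = 100/25 = 100*(1/25) = 4)
R = 160166622 (R = (4 + 7850)*(10296 + (10197 - 100)) = 7854*(10296 + 10097) = 7854*20393 = 160166622)
R - 30710 = 160166622 - 30710 = 160135912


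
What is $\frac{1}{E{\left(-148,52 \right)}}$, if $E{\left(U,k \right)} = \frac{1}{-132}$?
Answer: $-132$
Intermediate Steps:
$E{\left(U,k \right)} = - \frac{1}{132}$
$\frac{1}{E{\left(-148,52 \right)}} = \frac{1}{- \frac{1}{132}} = -132$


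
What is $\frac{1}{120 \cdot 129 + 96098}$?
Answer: $\frac{1}{111578} \approx 8.9623 \cdot 10^{-6}$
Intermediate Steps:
$\frac{1}{120 \cdot 129 + 96098} = \frac{1}{15480 + 96098} = \frac{1}{111578}$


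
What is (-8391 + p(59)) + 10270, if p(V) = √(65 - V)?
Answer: 1879 + √6 ≈ 1881.4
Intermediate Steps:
(-8391 + p(59)) + 10270 = (-8391 + √(65 - 1*59)) + 10270 = (-8391 + √(65 - 59)) + 10270 = (-8391 + √6) + 10270 = 1879 + √6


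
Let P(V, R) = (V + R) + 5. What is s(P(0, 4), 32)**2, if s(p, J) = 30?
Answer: 900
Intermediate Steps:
P(V, R) = 5 + R + V (P(V, R) = (R + V) + 5 = 5 + R + V)
s(P(0, 4), 32)**2 = 30**2 = 900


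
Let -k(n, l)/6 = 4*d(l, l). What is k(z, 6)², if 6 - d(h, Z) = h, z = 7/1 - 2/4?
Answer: 0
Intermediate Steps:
z = 13/2 (z = 7*1 - 2*¼ = 7 - ½ = 13/2 ≈ 6.5000)
d(h, Z) = 6 - h
k(n, l) = -144 + 24*l (k(n, l) = -24*(6 - l) = -6*(24 - 4*l) = -144 + 24*l)
k(z, 6)² = (-144 + 24*6)² = (-144 + 144)² = 0² = 0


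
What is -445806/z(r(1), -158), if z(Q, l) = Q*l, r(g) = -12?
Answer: -74301/316 ≈ -235.13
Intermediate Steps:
-445806/z(r(1), -158) = -445806/((-12*(-158))) = -445806/1896 = -445806*1/1896 = -74301/316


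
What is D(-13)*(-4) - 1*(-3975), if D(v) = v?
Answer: 4027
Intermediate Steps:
D(-13)*(-4) - 1*(-3975) = -13*(-4) - 1*(-3975) = 52 + 3975 = 4027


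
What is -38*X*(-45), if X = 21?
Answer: 35910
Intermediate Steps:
-38*X*(-45) = -38*21*(-45) = -798*(-45) = 35910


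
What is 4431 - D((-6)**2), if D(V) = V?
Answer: 4395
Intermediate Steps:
4431 - D((-6)**2) = 4431 - 1*(-6)**2 = 4431 - 1*36 = 4431 - 36 = 4395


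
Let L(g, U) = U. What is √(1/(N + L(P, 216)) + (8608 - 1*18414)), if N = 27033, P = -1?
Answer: I*√7281033430557/27249 ≈ 99.025*I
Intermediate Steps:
√(1/(N + L(P, 216)) + (8608 - 1*18414)) = √(1/(27033 + 216) + (8608 - 1*18414)) = √(1/27249 + (8608 - 18414)) = √(1/27249 - 9806) = √(-267203693/27249) = I*√7281033430557/27249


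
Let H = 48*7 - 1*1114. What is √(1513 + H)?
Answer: 7*√15 ≈ 27.111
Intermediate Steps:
H = -778 (H = 336 - 1114 = -778)
√(1513 + H) = √(1513 - 778) = √735 = 7*√15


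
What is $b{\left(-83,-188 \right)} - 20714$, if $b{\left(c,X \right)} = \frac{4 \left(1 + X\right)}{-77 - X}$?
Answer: $- \frac{2300002}{111} \approx -20721.0$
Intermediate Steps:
$b{\left(c,X \right)} = \frac{4 + 4 X}{-77 - X}$
$b{\left(-83,-188 \right)} - 20714 = \frac{4 \left(-1 - -188\right)}{77 - 188} - 20714 = \frac{4 \left(-1 + 188\right)}{-111} - 20714 = 4 \left(- \frac{1}{111}\right) 187 - 20714 = - \frac{748}{111} - 20714 = - \frac{2300002}{111}$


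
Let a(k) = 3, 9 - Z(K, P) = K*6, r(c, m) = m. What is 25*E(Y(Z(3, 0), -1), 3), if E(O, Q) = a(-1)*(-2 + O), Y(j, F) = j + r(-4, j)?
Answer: -1500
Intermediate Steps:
Z(K, P) = 9 - 6*K (Z(K, P) = 9 - K*6 = 9 - 6*K)
Y(j, F) = 2*j (Y(j, F) = j + j = 2*j)
E(O, Q) = -6 + 3*O (E(O, Q) = 3*(-2 + O) = -6 + 3*O)
25*E(Y(Z(3, 0), -1), 3) = 25*(-6 + 3*(2*(9 - 6*3))) = 25*(-6 + 3*(2*(9 - 18))) = 25*(-6 + 3*(2*(-9))) = 25*(-6 + 3*(-18)) = 25*(-6 - 54) = 25*(-60) = -1500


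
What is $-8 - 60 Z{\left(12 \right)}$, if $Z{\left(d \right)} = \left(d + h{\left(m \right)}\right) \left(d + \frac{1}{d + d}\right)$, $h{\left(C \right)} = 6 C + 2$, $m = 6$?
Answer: $-36133$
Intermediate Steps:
$h{\left(C \right)} = 2 + 6 C$
$Z{\left(d \right)} = \left(38 + d\right) \left(d + \frac{1}{2 d}\right)$ ($Z{\left(d \right)} = \left(d + \left(2 + 6 \cdot 6\right)\right) \left(d + \frac{1}{d + d}\right) = \left(d + \left(2 + 36\right)\right) \left(d + \frac{1}{2 d}\right) = \left(d + 38\right) \left(d + \frac{1}{2 d}\right) = \left(38 + d\right) \left(d + \frac{1}{2 d}\right)$)
$-8 - 60 Z{\left(12 \right)} = -8 - 60 \left(\frac{1}{2} + 12^{2} + \frac{19}{12} + 38 \cdot 12\right) = -8 - 60 \left(\frac{1}{2} + 144 + 19 \cdot \frac{1}{12} + 456\right) = -8 - 60 \left(\frac{1}{2} + 144 + \frac{19}{12} + 456\right) = -8 - 36125 = -36133$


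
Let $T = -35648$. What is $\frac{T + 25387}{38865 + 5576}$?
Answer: $- \frac{10261}{44441} \approx -0.23089$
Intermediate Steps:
$\frac{T + 25387}{38865 + 5576} = \frac{-35648 + 25387}{38865 + 5576} = - \frac{10261}{44441}$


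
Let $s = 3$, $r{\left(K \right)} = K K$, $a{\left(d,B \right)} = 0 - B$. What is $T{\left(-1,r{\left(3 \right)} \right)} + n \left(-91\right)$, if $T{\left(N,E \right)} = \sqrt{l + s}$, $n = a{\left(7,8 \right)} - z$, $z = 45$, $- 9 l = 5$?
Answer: $4823 + \frac{\sqrt{22}}{3} \approx 4824.6$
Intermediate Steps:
$a{\left(d,B \right)} = - B$
$l = - \frac{5}{9}$ ($l = \left(- \frac{1}{9}\right) 5 = - \frac{5}{9} \approx -0.55556$)
$r{\left(K \right)} = K^{2}$
$n = -53$ ($n = \left(-1\right) 8 - 45 = -8 - 45 = -53$)
$T{\left(N,E \right)} = \frac{\sqrt{22}}{3}$ ($T{\left(N,E \right)} = \sqrt{- \frac{5}{9} + 3} = \sqrt{\frac{22}{9}} = \frac{\sqrt{22}}{3}$)
$T{\left(-1,r{\left(3 \right)} \right)} + n \left(-91\right) = \frac{\sqrt{22}}{3} - -4823 = \frac{\sqrt{22}}{3} + 4823 = 4823 + \frac{\sqrt{22}}{3}$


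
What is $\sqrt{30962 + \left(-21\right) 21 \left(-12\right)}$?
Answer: $\sqrt{36254} \approx 190.4$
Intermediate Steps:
$\sqrt{30962 + \left(-21\right) 21 \left(-12\right)} = \sqrt{30962 - -5292} = \sqrt{30962 + 5292} = \sqrt{36254}$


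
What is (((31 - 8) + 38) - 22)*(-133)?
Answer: -5187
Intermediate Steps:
(((31 - 8) + 38) - 22)*(-133) = ((23 + 38) - 22)*(-133) = (61 - 22)*(-133) = 39*(-133) = -5187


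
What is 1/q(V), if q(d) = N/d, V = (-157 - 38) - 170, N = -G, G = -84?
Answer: -365/84 ≈ -4.3452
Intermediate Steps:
N = 84 (N = -1*(-84) = 84)
V = -365 (V = -195 - 170 = -365)
q(d) = 84/d
1/q(V) = 1/(84/(-365)) = 1/(84*(-1/365)) = 1/(-84/365) = -365/84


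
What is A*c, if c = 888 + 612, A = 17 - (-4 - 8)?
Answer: 43500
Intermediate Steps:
A = 29 (A = 17 - 1*(-12) = 17 + 12 = 29)
c = 1500
A*c = 29*1500 = 43500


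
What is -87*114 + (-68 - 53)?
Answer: -10039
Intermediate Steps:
-87*114 + (-68 - 53) = -9918 - 121 = -10039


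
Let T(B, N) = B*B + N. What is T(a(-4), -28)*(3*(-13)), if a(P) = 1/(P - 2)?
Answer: 13091/12 ≈ 1090.9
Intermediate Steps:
a(P) = 1/(-2 + P)
T(B, N) = N + B² (T(B, N) = B² + N = N + B²)
T(a(-4), -28)*(3*(-13)) = (-28 + (1/(-2 - 4))²)*(3*(-13)) = (-28 + (1/(-6))²)*(-39) = (-28 + (-⅙)²)*(-39) = (-28 + 1/36)*(-39) = -1007/36*(-39) = 13091/12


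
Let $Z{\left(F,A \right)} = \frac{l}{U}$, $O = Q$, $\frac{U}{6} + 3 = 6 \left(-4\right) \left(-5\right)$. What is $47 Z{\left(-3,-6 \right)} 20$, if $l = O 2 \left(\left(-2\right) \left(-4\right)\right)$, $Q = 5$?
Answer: $\frac{37600}{351} \approx 107.12$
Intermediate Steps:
$U = 702$ ($U = -18 + 6 \cdot 6 \left(-4\right) \left(-5\right) = -18 + 6 \left(\left(-24\right) \left(-5\right)\right) = -18 + 6 \cdot 120 = -18 + 720 = 702$)
$O = 5$
$l = 80$ ($l = 5 \cdot 2 \left(\left(-2\right) \left(-4\right)\right) = 10 \cdot 8 = 80$)
$Z{\left(F,A \right)} = \frac{40}{351}$ ($Z{\left(F,A \right)} = \frac{80}{702} = 80 \cdot \frac{1}{702} = \frac{40}{351}$)
$47 Z{\left(-3,-6 \right)} 20 = 47 \cdot \frac{40}{351} \cdot 20 = \frac{1880}{351} \cdot 20 = \frac{37600}{351}$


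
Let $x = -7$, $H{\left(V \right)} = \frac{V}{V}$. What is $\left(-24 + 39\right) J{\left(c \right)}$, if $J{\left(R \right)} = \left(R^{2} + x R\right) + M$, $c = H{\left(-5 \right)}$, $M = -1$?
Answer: $-105$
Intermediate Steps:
$H{\left(V \right)} = 1$
$c = 1$
$J{\left(R \right)} = -1 + R^{2} - 7 R$ ($J{\left(R \right)} = \left(R^{2} - 7 R\right) - 1 = -1 + R^{2} - 7 R$)
$\left(-24 + 39\right) J{\left(c \right)} = \left(-24 + 39\right) \left(-1 + 1^{2} - 7\right) = 15 \left(-1 + 1 - 7\right) = 15 \left(-7\right) = -105$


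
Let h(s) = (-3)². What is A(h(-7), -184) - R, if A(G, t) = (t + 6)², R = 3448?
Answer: 28236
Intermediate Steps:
h(s) = 9
A(G, t) = (6 + t)²
A(h(-7), -184) - R = (6 - 184)² - 1*3448 = (-178)² - 3448 = 31684 - 3448 = 28236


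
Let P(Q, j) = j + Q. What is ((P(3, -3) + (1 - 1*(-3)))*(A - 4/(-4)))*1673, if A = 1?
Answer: 13384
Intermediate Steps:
P(Q, j) = Q + j
((P(3, -3) + (1 - 1*(-3)))*(A - 4/(-4)))*1673 = (((3 - 3) + (1 - 1*(-3)))*(1 - 4/(-4)))*1673 = ((0 + (1 + 3))*(1 - 4*(-¼)))*1673 = ((0 + 4)*(1 + 1))*1673 = (4*2)*1673 = 8*1673 = 13384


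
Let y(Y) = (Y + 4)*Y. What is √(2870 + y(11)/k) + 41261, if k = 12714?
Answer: 41261 + √51547281370/4238 ≈ 41315.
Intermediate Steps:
y(Y) = Y*(4 + Y) (y(Y) = (4 + Y)*Y = Y*(4 + Y))
√(2870 + y(11)/k) + 41261 = √(2870 + (11*(4 + 11))/12714) + 41261 = √(2870 + (11*15)*(1/12714)) + 41261 = √(2870 + 165*(1/12714)) + 41261 = √(2870 + 55/4238) + 41261 = √(12163115/4238) + 41261 = √51547281370/4238 + 41261 = 41261 + √51547281370/4238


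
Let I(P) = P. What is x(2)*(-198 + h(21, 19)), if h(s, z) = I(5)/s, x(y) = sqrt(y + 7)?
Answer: -4153/7 ≈ -593.29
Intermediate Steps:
x(y) = sqrt(7 + y)
h(s, z) = 5/s
x(2)*(-198 + h(21, 19)) = sqrt(7 + 2)*(-198 + 5/21) = sqrt(9)*(-198 + 5*(1/21)) = 3*(-198 + 5/21) = 3*(-4153/21) = -4153/7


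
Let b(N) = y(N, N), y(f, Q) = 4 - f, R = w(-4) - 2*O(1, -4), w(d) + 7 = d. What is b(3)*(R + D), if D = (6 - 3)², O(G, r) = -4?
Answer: 6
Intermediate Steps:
w(d) = -7 + d
R = -3 (R = (-7 - 4) - 2*(-4) = -11 + 8 = -3)
b(N) = 4 - N
D = 9 (D = 3² = 9)
b(3)*(R + D) = (4 - 1*3)*(-3 + 9) = (4 - 3)*6 = 1*6 = 6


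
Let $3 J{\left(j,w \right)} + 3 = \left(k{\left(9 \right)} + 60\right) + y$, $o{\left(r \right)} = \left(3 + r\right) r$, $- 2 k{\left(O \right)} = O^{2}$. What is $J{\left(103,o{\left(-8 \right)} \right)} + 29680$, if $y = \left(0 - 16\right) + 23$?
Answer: $\frac{178127}{6} \approx 29688.0$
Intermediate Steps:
$k{\left(O \right)} = - \frac{O^{2}}{2}$
$o{\left(r \right)} = r \left(3 + r\right)$
$y = 7$ ($y = -16 + 23 = 7$)
$J{\left(j,w \right)} = \frac{47}{6}$ ($J{\left(j,w \right)} = -1 + \frac{\left(- \frac{9^{2}}{2} + 60\right) + 7}{3} = -1 + \frac{\left(\left(- \frac{1}{2}\right) 81 + 60\right) + 7}{3} = -1 + \frac{\left(- \frac{81}{2} + 60\right) + 7}{3} = -1 + \frac{\frac{39}{2} + 7}{3} = -1 + \frac{1}{3} \cdot \frac{53}{2} = -1 + \frac{53}{6} = \frac{47}{6}$)
$J{\left(103,o{\left(-8 \right)} \right)} + 29680 = \frac{47}{6} + 29680 = \frac{178127}{6}$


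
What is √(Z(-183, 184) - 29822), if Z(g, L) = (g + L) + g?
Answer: 2*I*√7501 ≈ 173.22*I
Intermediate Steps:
Z(g, L) = L + 2*g (Z(g, L) = (L + g) + g = L + 2*g)
√(Z(-183, 184) - 29822) = √((184 + 2*(-183)) - 29822) = √((184 - 366) - 29822) = √(-182 - 29822) = √(-30004) = 2*I*√7501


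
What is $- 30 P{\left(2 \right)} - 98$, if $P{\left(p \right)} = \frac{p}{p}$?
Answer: $-128$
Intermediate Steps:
$P{\left(p \right)} = 1$
$- 30 P{\left(2 \right)} - 98 = \left(-30\right) 1 - 98 = -30 - 98 = -128$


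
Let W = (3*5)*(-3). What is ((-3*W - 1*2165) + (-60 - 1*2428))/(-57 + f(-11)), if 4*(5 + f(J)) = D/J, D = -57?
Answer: 198792/2671 ≈ 74.426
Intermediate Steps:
W = -45 (W = 15*(-3) = -45)
f(J) = -5 - 57/(4*J) (f(J) = -5 + (-57/J)/4 = -5 - 57/(4*J))
((-3*W - 1*2165) + (-60 - 1*2428))/(-57 + f(-11)) = ((-3*(-45) - 1*2165) + (-60 - 1*2428))/(-57 + (-5 - 57/4/(-11))) = ((135 - 2165) + (-60 - 2428))/(-57 + (-5 - 57/4*(-1/11))) = (-2030 - 2488)/(-57 + (-5 + 57/44)) = -4518/(-57 - 163/44) = -4518/(-2671/44) = -4518*(-44/2671) = 198792/2671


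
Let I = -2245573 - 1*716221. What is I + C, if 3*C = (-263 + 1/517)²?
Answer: -2356477028498/801867 ≈ -2.9387e+6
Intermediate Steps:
I = -2961794 (I = -2245573 - 716221 = -2961794)
C = 18487840900/801867 (C = (-263 + 1/517)²/3 = (-135970/517)²/3 = (⅓)*(18487840900/267289) = 18487840900/801867 ≈ 23056.)
I + C = -2961794 + 18487840900/801867 = -2356477028498/801867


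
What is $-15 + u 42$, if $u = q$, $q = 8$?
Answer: $321$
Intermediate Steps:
$u = 8$
$-15 + u 42 = -15 + 8 \cdot 42 = -15 + 336 = 321$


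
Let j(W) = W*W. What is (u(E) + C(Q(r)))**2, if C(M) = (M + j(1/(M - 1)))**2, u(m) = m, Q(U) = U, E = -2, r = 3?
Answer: 18769/256 ≈ 73.316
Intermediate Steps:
j(W) = W**2
C(M) = (M + (-1 + M)**(-2))**2 (C(M) = (M + (1/(M - 1))**2)**2 = (M + (1/(-1 + M))**2)**2 = (M + (-1 + M)**(-2))**2)
(u(E) + C(Q(r)))**2 = (-2 + (1 + 3*(-1 + 3)**2)**2/(-1 + 3)**4)**2 = (-2 + (1 + 3*2**2)**2/2**4)**2 = (-2 + (1 + 3*4)**2*(1/16))**2 = (-2 + (1 + 12)**2*(1/16))**2 = (-2 + 13**2*(1/16))**2 = (-2 + 169*(1/16))**2 = (-2 + 169/16)**2 = (137/16)**2 = 18769/256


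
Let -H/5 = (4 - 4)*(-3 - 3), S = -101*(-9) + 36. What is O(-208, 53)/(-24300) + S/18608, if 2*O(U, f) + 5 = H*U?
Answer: 1150501/22608720 ≈ 0.050887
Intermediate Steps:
S = 945 (S = 909 + 36 = 945)
H = 0 (H = -5*(4 - 4)*(-3 - 3) = -0*(-6) = -5*0 = 0)
O(U, f) = -5/2 (O(U, f) = -5/2 + (0*U)/2 = -5/2 + (½)*0 = -5/2 + 0 = -5/2)
O(-208, 53)/(-24300) + S/18608 = -5/2/(-24300) + 945/18608 = -5/2*(-1/24300) + 945*(1/18608) = 1/9720 + 945/18608 = 1150501/22608720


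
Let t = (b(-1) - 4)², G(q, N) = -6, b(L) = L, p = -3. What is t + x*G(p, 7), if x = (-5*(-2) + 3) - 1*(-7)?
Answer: -95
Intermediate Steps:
t = 25 (t = (-1 - 4)² = (-5)² = 25)
x = 20 (x = (10 + 3) + 7 = 13 + 7 = 20)
t + x*G(p, 7) = 25 + 20*(-6) = 25 - 120 = -95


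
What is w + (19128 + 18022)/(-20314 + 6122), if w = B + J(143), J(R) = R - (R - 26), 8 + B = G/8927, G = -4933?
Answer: 939404263/63345992 ≈ 14.830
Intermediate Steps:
B = -76349/8927 (B = -8 - 4933/8927 = -76349/8927 ≈ -8.5526)
J(R) = 26 (J(R) = R - (-26 + R) = R + (26 - R) = 26)
w = 155753/8927 (w = -76349/8927 + 26 = 155753/8927 ≈ 17.447)
w + (19128 + 18022)/(-20314 + 6122) = 155753/8927 + (19128 + 18022)/(-20314 + 6122) = 155753/8927 + 37150/(-14192) = 155753/8927 + 37150*(-1/14192) = 155753/8927 - 18575/7096 = 939404263/63345992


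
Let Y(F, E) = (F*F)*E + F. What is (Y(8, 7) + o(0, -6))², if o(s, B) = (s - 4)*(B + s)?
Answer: 230400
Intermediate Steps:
o(s, B) = (-4 + s)*(B + s)
Y(F, E) = F + E*F² (Y(F, E) = F²*E + F = E*F² + F = F + E*F²)
(Y(8, 7) + o(0, -6))² = (8*(1 + 7*8) + (0² - 4*(-6) - 4*0 - 6*0))² = (8*(1 + 56) + (0 + 24 + 0 + 0))² = (8*57 + 24)² = (456 + 24)² = 480² = 230400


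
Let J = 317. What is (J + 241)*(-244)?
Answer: -136152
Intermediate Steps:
(J + 241)*(-244) = (317 + 241)*(-244) = 558*(-244) = -136152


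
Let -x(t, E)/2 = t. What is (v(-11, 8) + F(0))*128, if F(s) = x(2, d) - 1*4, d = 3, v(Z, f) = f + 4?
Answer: 512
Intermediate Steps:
v(Z, f) = 4 + f
x(t, E) = -2*t
F(s) = -8 (F(s) = -2*2 - 1*4 = -4 - 4 = -8)
(v(-11, 8) + F(0))*128 = ((4 + 8) - 8)*128 = (12 - 8)*128 = 4*128 = 512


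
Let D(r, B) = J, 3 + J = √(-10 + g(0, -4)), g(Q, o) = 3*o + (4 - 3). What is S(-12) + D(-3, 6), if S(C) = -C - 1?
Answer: 8 + I*√21 ≈ 8.0 + 4.5826*I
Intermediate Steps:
g(Q, o) = 1 + 3*o (g(Q, o) = 3*o + 1 = 1 + 3*o)
S(C) = -1 - C
J = -3 + I*√21 (J = -3 + √(-10 + (1 + 3*(-4))) = -3 + √(-10 + (1 - 12)) = -3 + √(-10 - 11) = -3 + √(-21) = -3 + I*√21 ≈ -3.0 + 4.5826*I)
D(r, B) = -3 + I*√21
S(-12) + D(-3, 6) = (-1 - 1*(-12)) + (-3 + I*√21) = (-1 + 12) + (-3 + I*√21) = 11 + (-3 + I*√21) = 8 + I*√21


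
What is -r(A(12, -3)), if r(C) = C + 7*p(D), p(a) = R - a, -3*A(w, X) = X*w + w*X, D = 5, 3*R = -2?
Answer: 47/3 ≈ 15.667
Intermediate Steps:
R = -⅔ (R = (⅓)*(-2) = -⅔ ≈ -0.66667)
A(w, X) = -2*X*w/3 (A(w, X) = -(X*w + w*X)/3 = -(X*w + X*w)/3 = -2*X*w/3)
p(a) = -⅔ - a
r(C) = -119/3 + C (r(C) = C + 7*(-⅔ - 1*5) = C + 7*(-⅔ - 5) = C + 7*(-17/3) = C - 119/3 = -119/3 + C)
-r(A(12, -3)) = -(-119/3 - ⅔*(-3)*12) = -(-119/3 + 24) = -1*(-47/3) = 47/3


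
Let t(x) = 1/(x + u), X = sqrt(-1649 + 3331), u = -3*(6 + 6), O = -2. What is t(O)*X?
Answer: -29*sqrt(2)/38 ≈ -1.0793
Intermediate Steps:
u = -36 (u = -3*12 = -36)
X = 29*sqrt(2) (X = sqrt(1682) = 29*sqrt(2) ≈ 41.012)
t(x) = 1/(-36 + x) (t(x) = 1/(x - 36) = 1/(-36 + x))
t(O)*X = (29*sqrt(2))/(-36 - 2) = (29*sqrt(2))/(-38) = -29*sqrt(2)/38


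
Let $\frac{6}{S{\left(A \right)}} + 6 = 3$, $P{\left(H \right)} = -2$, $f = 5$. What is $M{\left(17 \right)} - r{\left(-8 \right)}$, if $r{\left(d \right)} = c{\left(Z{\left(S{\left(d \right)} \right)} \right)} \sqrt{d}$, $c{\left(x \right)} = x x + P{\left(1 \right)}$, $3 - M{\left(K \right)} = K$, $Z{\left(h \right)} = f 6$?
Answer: $-14 - 1796 i \sqrt{2} \approx -14.0 - 2539.9 i$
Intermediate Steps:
$S{\left(A \right)} = -2$ ($S{\left(A \right)} = \frac{6}{-6 + 3} = \frac{6}{-3} = 6 \left(- \frac{1}{3}\right) = -2$)
$Z{\left(h \right)} = 30$ ($Z{\left(h \right)} = 5 \cdot 6 = 30$)
$M{\left(K \right)} = 3 - K$
$c{\left(x \right)} = -2 + x^{2}$ ($c{\left(x \right)} = x x - 2 = x^{2} - 2 = -2 + x^{2}$)
$r{\left(d \right)} = 898 \sqrt{d}$ ($r{\left(d \right)} = \left(-2 + 30^{2}\right) \sqrt{d} = \left(-2 + 900\right) \sqrt{d} = 898 \sqrt{d}$)
$M{\left(17 \right)} - r{\left(-8 \right)} = \left(3 - 17\right) - 898 \sqrt{-8} = \left(3 - 17\right) - 898 \cdot 2 i \sqrt{2} = -14 - 1796 i \sqrt{2}$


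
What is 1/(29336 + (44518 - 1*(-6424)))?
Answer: 1/80278 ≈ 1.2457e-5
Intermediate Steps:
1/(29336 + (44518 - 1*(-6424))) = 1/(29336 + (44518 + 6424)) = 1/(29336 + 50942) = 1/80278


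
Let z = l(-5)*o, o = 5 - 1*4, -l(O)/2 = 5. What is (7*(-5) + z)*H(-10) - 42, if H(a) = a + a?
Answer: 858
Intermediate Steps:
l(O) = -10 (l(O) = -2*5 = -10)
o = 1 (o = 5 - 4 = 1)
z = -10 (z = -10*1 = -10)
H(a) = 2*a
(7*(-5) + z)*H(-10) - 42 = (7*(-5) - 10)*(2*(-10)) - 42 = (-35 - 10)*(-20) - 42 = -45*(-20) - 42 = 900 - 42 = 858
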